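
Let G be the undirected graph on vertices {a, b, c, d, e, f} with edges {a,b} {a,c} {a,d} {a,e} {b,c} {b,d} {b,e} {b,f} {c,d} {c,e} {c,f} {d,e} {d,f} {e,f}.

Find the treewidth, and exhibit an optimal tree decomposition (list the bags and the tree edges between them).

Treewidth 4.
Bags: B1 = {a, b, c, d, e}  B2 = {b, c, d, e, f}
Tree: B1–B2

The largest bag has 5 vertices, giving width 4; this decomposition certifies tw(G) ≤ 4. Conversely, {b, c, d, e, f} is a clique of size 5, and the vertices of any clique must share a bag in every tree decomposition; so some bag has ≥ 5 vertices and tw(G) ≥ 4. Therefore the treewidth is 4.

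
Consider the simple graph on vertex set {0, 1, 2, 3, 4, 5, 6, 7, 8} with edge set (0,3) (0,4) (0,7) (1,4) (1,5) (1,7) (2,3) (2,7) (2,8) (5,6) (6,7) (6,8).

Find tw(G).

A width-3 tree decomposition is:
Bags: B1 = {0, 2, 3, 4}  B2 = {0, 2, 4, 7}  B3 = {1, 2, 4, 7}  B4 = {1, 2, 7, 8}  B5 = {1, 6, 7, 8}  B6 = {1, 5, 6, 8}
Tree: B1–B2, B2–B3, B3–B4, B4–B5, B5–B6
The largest bag has 4 vertices, giving width 3; this decomposition certifies tw(G) ≤ 3. For the lower bound: the 4 vertex sets {0,3,4}, {2}, {7}, {1,5,6,8} are disjoint, each induces a connected subgraph, and every pair is joined by at least one edge of G. Contracting each set to a single vertex therefore yields K_{4} as a minor, and since treewidth is minor-monotone, tw(G) ≥ tw(K_{4}) = 3. Hence tw(G) = 3 exactly.

3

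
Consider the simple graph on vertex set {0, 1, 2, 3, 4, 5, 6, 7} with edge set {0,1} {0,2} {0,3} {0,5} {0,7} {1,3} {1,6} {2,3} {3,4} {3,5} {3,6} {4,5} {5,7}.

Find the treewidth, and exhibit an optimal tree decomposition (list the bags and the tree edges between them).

The largest bag has 3 vertices, giving width 2; this decomposition certifies tw(G) ≤ 2. Conversely, {0, 1, 3} is a clique of size 3, and the vertices of any clique must share a bag in every tree decomposition; so some bag has ≥ 3 vertices and tw(G) ≥ 2. Hence tw(G) = 2 exactly.

Treewidth 2.
One optimal decomposition is:
Bags: B1 = {0, 2, 3}  B2 = {0, 3, 5}  B3 = {0, 1, 3}  B4 = {3, 4, 5}  B5 = {1, 3, 6}  B6 = {0, 5, 7}
Tree: B1–B2, B2–B3, B2–B4, B3–B5, B2–B6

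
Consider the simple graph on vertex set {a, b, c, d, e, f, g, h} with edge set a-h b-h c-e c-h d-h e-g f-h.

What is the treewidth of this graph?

1

A width-1 tree decomposition is:
Bags: B1 = {c, h}  B2 = {c, e}  B3 = {b, h}  B4 = {d, h}  B5 = {f, h}  B6 = {e, g}  B7 = {a, h}
Tree: B1–B2, B1–B3, B3–B4, B3–B5, B2–B6, B4–B7
The largest bag has 2 vertices, giving width 1; this decomposition certifies tw(G) ≤ 1. G has an edge, so its treewidth is at least 1. Hence tw(G) = 1 exactly.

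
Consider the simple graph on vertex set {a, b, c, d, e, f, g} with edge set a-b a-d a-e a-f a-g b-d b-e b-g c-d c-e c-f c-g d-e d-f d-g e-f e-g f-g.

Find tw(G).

A width-4 tree decomposition is:
Bags: B1 = {c, d, e, f, g}  B2 = {a, d, e, f, g}  B3 = {a, b, d, e, g}
Tree: B1–B2, B2–B3
Every bag has size at most 5, so the width is 5 − 1 = 4 and tw(G) ≤ 4. On the other hand G contains the 5-clique {c, d, e, f, g}. A clique must lie in a single bag of any decomposition, so no decomposition can have width below 4. Combining the bounds, tw(G) = 4.

4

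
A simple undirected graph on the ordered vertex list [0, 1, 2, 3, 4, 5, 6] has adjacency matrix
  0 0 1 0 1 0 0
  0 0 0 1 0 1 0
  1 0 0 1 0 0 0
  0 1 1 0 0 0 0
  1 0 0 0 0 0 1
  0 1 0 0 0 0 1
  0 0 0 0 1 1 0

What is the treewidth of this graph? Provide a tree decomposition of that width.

The largest bag has 3 vertices, giving width 2; this decomposition certifies tw(G) ≤ 2. The edges 5–6–4–0–2–3–1–5 form a cycle, so G is not a tree and its treewidth is at least 2. Hence tw(G) = 2 exactly.

Treewidth 2.
One optimal decomposition is:
Bags: B1 = {4, 5, 6}  B2 = {0, 4, 5}  B3 = {0, 2, 5}  B4 = {2, 3, 5}  B5 = {1, 3, 5}
Tree: B1–B2, B2–B3, B3–B4, B4–B5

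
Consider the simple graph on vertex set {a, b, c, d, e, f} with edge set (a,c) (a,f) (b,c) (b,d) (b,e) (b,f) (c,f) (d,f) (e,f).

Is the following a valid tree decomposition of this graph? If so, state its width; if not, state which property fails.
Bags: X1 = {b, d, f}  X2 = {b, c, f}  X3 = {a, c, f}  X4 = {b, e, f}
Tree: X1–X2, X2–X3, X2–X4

Yes; width 2.

Checking the three conditions: (i) the bags cover all of {a, b, c, d, e, f}; (ii) for each edge, some bag contains both endpoints; (iii) the bags containing any fixed vertex form a subtree. All hold, so the decomposition is valid with width 3 − 1 = 2.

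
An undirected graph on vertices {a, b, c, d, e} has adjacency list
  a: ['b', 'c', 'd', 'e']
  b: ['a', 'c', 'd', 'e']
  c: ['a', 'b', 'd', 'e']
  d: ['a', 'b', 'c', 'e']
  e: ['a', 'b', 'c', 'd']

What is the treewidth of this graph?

A width-4 tree decomposition is:
Bags: B1 = {a, b, c, d, e}
Tree: (single bag)
A single bag containing all 5 vertices is trivially a valid decomposition of width 4. For the lower bound, the 5 vertices {a, b, c, d, e} are pairwise adjacent, and any tree decomposition puts a clique entirely inside one bag — forcing width ≥ 4. Hence tw(G) = 4 exactly.

4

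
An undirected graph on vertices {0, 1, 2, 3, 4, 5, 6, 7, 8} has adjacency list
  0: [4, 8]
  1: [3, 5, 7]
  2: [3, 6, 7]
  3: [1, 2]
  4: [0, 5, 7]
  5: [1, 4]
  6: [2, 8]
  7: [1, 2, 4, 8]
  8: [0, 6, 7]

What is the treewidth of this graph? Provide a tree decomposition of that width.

Treewidth 3.
Bags: B1 = {0, 1, 4, 5}  B2 = {0, 1, 4, 7}  B3 = {0, 1, 7, 8}  B4 = {1, 3, 7, 8}  B5 = {2, 3, 7, 8}  B6 = {2, 3, 6, 8}
Tree: B1–B2, B2–B3, B3–B4, B4–B5, B5–B6

Each bag holds 4 vertices, so the decomposition has width 3, which upper-bounds the treewidth. For the lower bound: the 4 vertex sets {0,4,5}, {1}, {7}, {2,3,6,8} are disjoint, each induces a connected subgraph, and every pair is joined by at least one edge of G. Contracting each set to a single vertex therefore yields K_{4} as a minor, and since treewidth is minor-monotone, tw(G) ≥ tw(K_{4}) = 3. Hence tw(G) = 3 exactly.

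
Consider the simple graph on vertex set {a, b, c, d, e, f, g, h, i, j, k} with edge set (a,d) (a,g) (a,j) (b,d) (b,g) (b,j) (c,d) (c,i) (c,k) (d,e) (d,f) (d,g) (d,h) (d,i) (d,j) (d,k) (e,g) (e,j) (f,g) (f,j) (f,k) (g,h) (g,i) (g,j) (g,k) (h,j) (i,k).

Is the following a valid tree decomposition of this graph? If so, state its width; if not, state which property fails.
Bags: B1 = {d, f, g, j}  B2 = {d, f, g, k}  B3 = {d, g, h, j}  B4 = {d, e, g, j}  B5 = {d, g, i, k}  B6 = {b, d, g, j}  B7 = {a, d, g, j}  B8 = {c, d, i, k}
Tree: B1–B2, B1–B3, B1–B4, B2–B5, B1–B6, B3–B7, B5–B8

Checking the three conditions: (i) the bags cover all of {a, b, c, d, e, f, g, h, i, j, k}; (ii) for each edge, some bag contains both endpoints; (iii) the bags containing any fixed vertex form a subtree. All hold, so the decomposition is valid with width 4 − 1 = 3.

Yes; width 3.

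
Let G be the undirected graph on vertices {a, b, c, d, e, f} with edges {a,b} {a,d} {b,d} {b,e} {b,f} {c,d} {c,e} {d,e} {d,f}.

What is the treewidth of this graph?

2

A width-2 tree decomposition is:
Bags: B1 = {c, d, e}  B2 = {b, d, e}  B3 = {a, b, d}  B4 = {b, d, f}
Tree: B1–B2, B2–B3, B3–B4
Every bag has size at most 3, so the width is 3 − 1 = 2 and tw(G) ≤ 2. On the other hand G contains the 3-clique {c, d, e}. A clique must lie in a single bag of any decomposition, so no decomposition can have width below 2. Hence tw(G) = 2 exactly.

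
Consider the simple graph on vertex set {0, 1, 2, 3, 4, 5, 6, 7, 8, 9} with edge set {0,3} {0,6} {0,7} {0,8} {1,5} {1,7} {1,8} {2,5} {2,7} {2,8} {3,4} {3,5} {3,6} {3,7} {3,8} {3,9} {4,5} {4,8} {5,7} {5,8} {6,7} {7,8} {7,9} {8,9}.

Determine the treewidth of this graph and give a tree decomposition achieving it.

Every bag has size at most 4, so the width is 4 − 1 = 3 and tw(G) ≤ 3. On the other hand G contains the 4-clique {3, 4, 5, 8}. A clique must lie in a single bag of any decomposition, so no decomposition can have width below 3. Hence tw(G) = 3 exactly.

Treewidth 3.
One optimal decomposition is:
Bags: B1 = {3, 4, 5, 8}  B2 = {3, 5, 7, 8}  B3 = {2, 5, 7, 8}  B4 = {1, 5, 7, 8}  B5 = {0, 3, 7, 8}  B6 = {0, 3, 6, 7}  B7 = {3, 7, 8, 9}
Tree: B1–B2, B2–B3, B3–B4, B2–B5, B5–B6, B2–B7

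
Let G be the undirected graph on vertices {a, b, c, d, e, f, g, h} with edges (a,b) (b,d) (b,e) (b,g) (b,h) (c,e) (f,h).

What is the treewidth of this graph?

A width-1 tree decomposition is:
Bags: B1 = {b, h}  B2 = {f, h}  B3 = {b, d}  B4 = {b, e}  B5 = {c, e}  B6 = {a, b}  B7 = {b, g}
Tree: B1–B2, B1–B3, B3–B4, B4–B5, B1–B6, B1–B7
Every bag has size at most 2, so the width is 2 − 1 = 1 and tw(G) ≤ 1. Any graph with an edge has treewidth ≥ 1, and G has the edge b–h. Therefore the treewidth is 1.

1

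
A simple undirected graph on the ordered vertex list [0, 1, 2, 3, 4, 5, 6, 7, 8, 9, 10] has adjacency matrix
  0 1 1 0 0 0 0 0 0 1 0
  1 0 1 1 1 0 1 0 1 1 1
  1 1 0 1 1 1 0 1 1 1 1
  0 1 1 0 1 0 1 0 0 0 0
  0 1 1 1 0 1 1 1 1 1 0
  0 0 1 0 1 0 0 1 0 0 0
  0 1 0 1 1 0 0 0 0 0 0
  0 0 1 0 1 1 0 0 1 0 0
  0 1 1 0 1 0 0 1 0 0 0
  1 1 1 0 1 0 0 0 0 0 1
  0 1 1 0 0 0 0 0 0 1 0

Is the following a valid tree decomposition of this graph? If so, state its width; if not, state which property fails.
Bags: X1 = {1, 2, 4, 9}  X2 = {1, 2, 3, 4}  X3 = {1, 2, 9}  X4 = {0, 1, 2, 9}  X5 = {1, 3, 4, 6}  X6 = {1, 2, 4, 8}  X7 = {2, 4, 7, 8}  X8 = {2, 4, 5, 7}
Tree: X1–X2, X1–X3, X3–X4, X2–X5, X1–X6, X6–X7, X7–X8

No — vertex 10 appears in no bag.

A tree decomposition must satisfy three properties: every vertex lies in some bag; for every edge, both endpoints lie together in some bag; and for every vertex, the bags containing it form a connected subtree. Here vertex 10 appears in no bag, so the decomposition is invalid.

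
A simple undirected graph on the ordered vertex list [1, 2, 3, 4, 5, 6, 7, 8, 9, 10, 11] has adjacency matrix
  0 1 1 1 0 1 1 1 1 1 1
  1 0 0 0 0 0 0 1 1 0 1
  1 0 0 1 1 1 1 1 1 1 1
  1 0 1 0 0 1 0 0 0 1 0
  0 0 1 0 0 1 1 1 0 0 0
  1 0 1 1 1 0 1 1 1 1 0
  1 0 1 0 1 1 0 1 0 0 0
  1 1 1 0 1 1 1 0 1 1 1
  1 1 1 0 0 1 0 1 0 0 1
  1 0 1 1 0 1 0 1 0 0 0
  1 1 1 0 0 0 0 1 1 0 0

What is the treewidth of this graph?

A width-4 tree decomposition is:
Bags: B1 = {1, 3, 6, 8, 9}  B2 = {1, 3, 6, 7, 8}  B3 = {3, 5, 6, 7, 8}  B4 = {1, 3, 6, 8, 10}  B5 = {1, 3, 4, 6, 10}  B6 = {1, 3, 8, 9, 11}  B7 = {1, 2, 8, 9, 11}
Tree: B1–B2, B2–B3, B1–B4, B4–B5, B1–B6, B6–B7
Every bag has size at most 5, so the width is 5 − 1 = 4 and tw(G) ≤ 4. Conversely, {1, 2, 8, 9, 11} is a clique of size 5, and the vertices of any clique must share a bag in every tree decomposition; so some bag has ≥ 5 vertices and tw(G) ≥ 4. The upper and lower bounds meet at 4, so that is the treewidth.

4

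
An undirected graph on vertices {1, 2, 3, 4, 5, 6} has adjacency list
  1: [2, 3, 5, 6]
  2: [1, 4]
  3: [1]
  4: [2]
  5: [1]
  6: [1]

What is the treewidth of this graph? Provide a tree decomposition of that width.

Every bag has size at most 2, so the width is 2 − 1 = 1 and tw(G) ≤ 1. G has an edge, so its treewidth is at least 1. The upper and lower bounds meet at 1, so that is the treewidth.

Treewidth 1.
One such decomposition:
Bags: B1 = {1, 6}  B2 = {1, 5}  B3 = {1, 2}  B4 = {2, 4}  B5 = {1, 3}
Tree: B1–B2, B1–B3, B3–B4, B2–B5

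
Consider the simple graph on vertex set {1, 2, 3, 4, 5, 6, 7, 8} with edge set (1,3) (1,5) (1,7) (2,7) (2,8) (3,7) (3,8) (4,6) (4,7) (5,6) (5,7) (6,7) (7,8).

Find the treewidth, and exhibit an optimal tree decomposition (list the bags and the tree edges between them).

The largest bag has 3 vertices, giving width 2; this decomposition certifies tw(G) ≤ 2. For the lower bound, the 3 vertices {1, 3, 7} are pairwise adjacent, and any tree decomposition puts a clique entirely inside one bag — forcing width ≥ 2. The upper and lower bounds meet at 2, so that is the treewidth.

Treewidth 2.
One optimal decomposition is:
Bags: B1 = {1, 5, 7}  B2 = {5, 6, 7}  B3 = {1, 3, 7}  B4 = {3, 7, 8}  B5 = {4, 6, 7}  B6 = {2, 7, 8}
Tree: B1–B2, B1–B3, B3–B4, B2–B5, B4–B6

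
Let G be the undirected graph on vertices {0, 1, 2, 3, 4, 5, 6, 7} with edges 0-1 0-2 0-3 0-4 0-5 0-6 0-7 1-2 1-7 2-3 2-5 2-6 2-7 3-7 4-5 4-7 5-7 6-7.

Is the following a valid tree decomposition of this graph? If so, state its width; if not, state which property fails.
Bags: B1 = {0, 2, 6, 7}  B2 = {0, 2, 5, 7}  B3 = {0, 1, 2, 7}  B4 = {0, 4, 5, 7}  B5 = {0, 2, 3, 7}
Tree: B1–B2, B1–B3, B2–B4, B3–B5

Every vertex of G appears in some bag (union = {0, 1, 2, 3, 4, 5, 6, 7}); every edge is covered by a bag; and for each vertex v the set of bags containing v is connected in the bag tree. The decomposition is therefore valid. The largest bag has 4 vertices, so the width is 3.

Yes; width 3.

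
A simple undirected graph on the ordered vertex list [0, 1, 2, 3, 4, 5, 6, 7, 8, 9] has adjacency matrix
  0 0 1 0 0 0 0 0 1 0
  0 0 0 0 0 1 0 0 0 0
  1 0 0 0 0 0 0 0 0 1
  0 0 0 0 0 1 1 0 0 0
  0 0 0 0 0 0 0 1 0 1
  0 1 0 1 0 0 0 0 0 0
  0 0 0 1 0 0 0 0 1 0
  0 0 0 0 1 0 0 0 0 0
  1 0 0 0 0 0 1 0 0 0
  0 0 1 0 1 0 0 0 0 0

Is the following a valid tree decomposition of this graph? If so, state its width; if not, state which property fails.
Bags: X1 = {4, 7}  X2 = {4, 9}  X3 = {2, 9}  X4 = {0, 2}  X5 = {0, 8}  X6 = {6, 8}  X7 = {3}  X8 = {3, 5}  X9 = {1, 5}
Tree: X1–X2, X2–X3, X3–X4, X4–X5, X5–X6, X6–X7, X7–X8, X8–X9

No — edge (6,3) lies in no bag.

A tree decomposition must satisfy three properties: every vertex lies in some bag; for every edge, both endpoints lie together in some bag; and for every vertex, the bags containing it form a connected subtree. Here edge (6,3) lies in no bag, so the decomposition is invalid.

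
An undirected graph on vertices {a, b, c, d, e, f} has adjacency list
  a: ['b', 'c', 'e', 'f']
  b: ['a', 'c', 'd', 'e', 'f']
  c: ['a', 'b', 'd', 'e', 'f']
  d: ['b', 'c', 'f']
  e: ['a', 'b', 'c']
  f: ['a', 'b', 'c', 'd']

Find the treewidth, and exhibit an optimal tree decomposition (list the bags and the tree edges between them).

Treewidth 3.
Bags: B1 = {a, b, c, f}  B2 = {a, b, c, e}  B3 = {b, c, d, f}
Tree: B1–B2, B1–B3

Each bag holds 4 vertices, so the decomposition has width 3, which upper-bounds the treewidth. For the lower bound, the 4 vertices {a, b, c, e} are pairwise adjacent, and any tree decomposition puts a clique entirely inside one bag — forcing width ≥ 3. The upper and lower bounds meet at 3, so that is the treewidth.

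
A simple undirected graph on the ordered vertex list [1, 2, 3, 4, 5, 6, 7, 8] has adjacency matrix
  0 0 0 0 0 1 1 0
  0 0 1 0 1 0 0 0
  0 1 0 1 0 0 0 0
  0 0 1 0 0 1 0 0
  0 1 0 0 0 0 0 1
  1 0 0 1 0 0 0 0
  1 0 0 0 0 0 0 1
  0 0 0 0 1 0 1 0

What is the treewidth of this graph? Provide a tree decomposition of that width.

Treewidth 2.
Bags: B1 = {3, 4, 6}  B2 = {1, 3, 6}  B3 = {1, 3, 7}  B4 = {3, 7, 8}  B5 = {3, 5, 8}  B6 = {2, 3, 5}
Tree: B1–B2, B2–B3, B3–B4, B4–B5, B5–B6

Every bag has size at most 3, so the width is 3 − 1 = 2 and tw(G) ≤ 2. The edges 3–4–6–1–7–8–5–2–3 form a cycle, so G is not a tree and its treewidth is at least 2. Hence tw(G) = 2 exactly.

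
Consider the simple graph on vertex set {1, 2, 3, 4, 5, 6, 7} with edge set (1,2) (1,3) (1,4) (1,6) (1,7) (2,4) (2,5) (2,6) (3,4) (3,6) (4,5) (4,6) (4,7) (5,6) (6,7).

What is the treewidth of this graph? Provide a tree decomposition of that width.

Every bag has size at most 4, so the width is 4 − 1 = 3 and tw(G) ≤ 3. For the lower bound, the 4 vertices {1, 2, 4, 6} are pairwise adjacent, and any tree decomposition puts a clique entirely inside one bag — forcing width ≥ 3. Combining the bounds, tw(G) = 3.

Treewidth 3.
One such decomposition:
Bags: B1 = {1, 2, 4, 6}  B2 = {1, 3, 4, 6}  B3 = {1, 4, 6, 7}  B4 = {2, 4, 5, 6}
Tree: B1–B2, B1–B3, B1–B4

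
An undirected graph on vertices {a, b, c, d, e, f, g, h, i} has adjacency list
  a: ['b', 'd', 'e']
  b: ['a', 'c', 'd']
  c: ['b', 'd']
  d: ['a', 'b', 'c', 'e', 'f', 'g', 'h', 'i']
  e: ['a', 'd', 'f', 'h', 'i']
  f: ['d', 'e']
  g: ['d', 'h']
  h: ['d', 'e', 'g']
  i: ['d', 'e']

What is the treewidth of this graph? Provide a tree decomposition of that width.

The largest bag has 3 vertices, giving width 2; this decomposition certifies tw(G) ≤ 2. Conversely, {d, g, h} is a clique of size 3, and the vertices of any clique must share a bag in every tree decomposition; so some bag has ≥ 3 vertices and tw(G) ≥ 2. Therefore the treewidth is 2.

Treewidth 2.
One optimal decomposition is:
Bags: B1 = {d, e, h}  B2 = {d, e, f}  B3 = {d, e, i}  B4 = {d, g, h}  B5 = {a, d, e}  B6 = {a, b, d}  B7 = {b, c, d}
Tree: B1–B2, B1–B3, B1–B4, B3–B5, B5–B6, B6–B7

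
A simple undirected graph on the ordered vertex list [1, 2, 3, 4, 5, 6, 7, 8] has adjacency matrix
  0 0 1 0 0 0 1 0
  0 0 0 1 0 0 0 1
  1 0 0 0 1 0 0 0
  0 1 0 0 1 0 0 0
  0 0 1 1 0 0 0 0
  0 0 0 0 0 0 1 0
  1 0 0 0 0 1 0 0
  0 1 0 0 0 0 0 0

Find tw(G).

1

A width-1 tree decomposition is:
Bags: B1 = {6, 7}  B2 = {1, 7}  B3 = {1, 3}  B4 = {3, 5}  B5 = {4, 5}  B6 = {2, 4}  B7 = {2, 8}
Tree: B1–B2, B2–B3, B3–B4, B4–B5, B5–B6, B6–B7
Each bag holds 2 vertices, so the decomposition has width 1, which upper-bounds the treewidth. Since G has at least one edge (e.g. 6–7), it is not an edgeless graph, so tw(G) ≥ 1. Hence tw(G) = 1 exactly.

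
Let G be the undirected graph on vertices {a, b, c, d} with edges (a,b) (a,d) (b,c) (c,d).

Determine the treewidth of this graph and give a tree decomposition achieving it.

Treewidth 2.
One such decomposition:
Bags: B1 = {b, c, d}  B2 = {a, b, d}
Tree: B1–B2

Each bag holds 3 vertices, so the decomposition has width 2, which upper-bounds the treewidth. For the lower bound, G contains the cycle d–c–b–a–d, so G is not a forest; only forests have treewidth ≤ 1, hence tw(G) ≥ 2. The upper and lower bounds meet at 2, so that is the treewidth.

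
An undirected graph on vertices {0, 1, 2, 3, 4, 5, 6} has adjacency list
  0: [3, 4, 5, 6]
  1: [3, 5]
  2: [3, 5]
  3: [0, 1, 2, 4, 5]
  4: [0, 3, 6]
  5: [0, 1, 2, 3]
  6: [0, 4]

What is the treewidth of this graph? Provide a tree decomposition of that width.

Treewidth 2.
Bags: B1 = {0, 3, 5}  B2 = {1, 3, 5}  B3 = {0, 3, 4}  B4 = {2, 3, 5}  B5 = {0, 4, 6}
Tree: B1–B2, B1–B3, B1–B4, B3–B5

The largest bag has 3 vertices, giving width 2; this decomposition certifies tw(G) ≤ 2. For the lower bound, the 3 vertices {0, 3, 4} are pairwise adjacent, and any tree decomposition puts a clique entirely inside one bag — forcing width ≥ 2. The upper and lower bounds meet at 2, so that is the treewidth.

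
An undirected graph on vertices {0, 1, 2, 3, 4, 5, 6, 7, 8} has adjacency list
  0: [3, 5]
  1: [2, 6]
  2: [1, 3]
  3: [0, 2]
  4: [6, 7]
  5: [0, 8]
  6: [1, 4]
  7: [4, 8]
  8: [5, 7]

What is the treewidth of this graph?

A width-2 tree decomposition is:
Bags: B1 = {0, 3, 5}  B2 = {3, 5, 8}  B3 = {3, 7, 8}  B4 = {3, 4, 7}  B5 = {3, 4, 6}  B6 = {1, 3, 6}  B7 = {1, 2, 3}
Tree: B1–B2, B2–B3, B3–B4, B4–B5, B5–B6, B6–B7
The largest bag has 3 vertices, giving width 2; this decomposition certifies tw(G) ≤ 2. Since 3–0–5–8–7–4–6–1–2–3 is a cycle in G, G is not acyclic. Forests are exactly the graphs of treewidth ≤ 1, so tw(G) ≥ 2. The upper and lower bounds meet at 2, so that is the treewidth.

2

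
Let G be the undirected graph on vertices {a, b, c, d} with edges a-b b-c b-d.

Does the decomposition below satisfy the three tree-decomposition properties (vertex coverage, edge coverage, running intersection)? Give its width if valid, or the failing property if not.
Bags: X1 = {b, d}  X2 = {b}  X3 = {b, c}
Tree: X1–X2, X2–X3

A tree decomposition must satisfy three properties: every vertex lies in some bag; for every edge, both endpoints lie together in some bag; and for every vertex, the bags containing it form a connected subtree. Here vertex a appears in no bag, so the decomposition is invalid.

No — vertex a appears in no bag.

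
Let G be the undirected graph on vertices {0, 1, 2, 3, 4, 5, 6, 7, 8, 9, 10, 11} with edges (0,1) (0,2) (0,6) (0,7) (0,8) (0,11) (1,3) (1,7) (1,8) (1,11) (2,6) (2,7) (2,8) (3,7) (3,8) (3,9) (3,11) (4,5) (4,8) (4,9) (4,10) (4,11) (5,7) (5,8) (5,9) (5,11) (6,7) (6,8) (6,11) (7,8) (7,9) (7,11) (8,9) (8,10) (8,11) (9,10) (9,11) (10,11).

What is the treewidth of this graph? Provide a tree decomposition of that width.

Every bag has size at most 5, so the width is 5 − 1 = 4 and tw(G) ≤ 4. For the lower bound, the 5 vertices {0, 2, 6, 7, 8} are pairwise adjacent, and any tree decomposition puts a clique entirely inside one bag — forcing width ≥ 4. The upper and lower bounds meet at 4, so that is the treewidth.

Treewidth 4.
One optimal decomposition is:
Bags: B1 = {1, 3, 7, 8, 11}  B2 = {0, 1, 7, 8, 11}  B3 = {3, 7, 8, 9, 11}  B4 = {5, 7, 8, 9, 11}  B5 = {4, 5, 8, 9, 11}  B6 = {0, 6, 7, 8, 11}  B7 = {0, 2, 6, 7, 8}  B8 = {4, 8, 9, 10, 11}
Tree: B1–B2, B1–B3, B3–B4, B4–B5, B2–B6, B6–B7, B5–B8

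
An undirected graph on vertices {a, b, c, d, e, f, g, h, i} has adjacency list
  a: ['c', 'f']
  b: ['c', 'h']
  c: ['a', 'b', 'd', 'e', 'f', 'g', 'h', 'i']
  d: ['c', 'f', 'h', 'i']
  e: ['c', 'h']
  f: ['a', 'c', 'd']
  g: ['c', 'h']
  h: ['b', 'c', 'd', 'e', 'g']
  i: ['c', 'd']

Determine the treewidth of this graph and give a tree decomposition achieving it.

Treewidth 2.
One such decomposition:
Bags: B1 = {c, d, h}  B2 = {c, g, h}  B3 = {c, e, h}  B4 = {c, d, i}  B5 = {b, c, h}  B6 = {c, d, f}  B7 = {a, c, f}
Tree: B1–B2, B1–B3, B1–B4, B2–B5, B1–B6, B6–B7

Every bag has size at most 3, so the width is 3 − 1 = 2 and tw(G) ≤ 2. For the lower bound, the 3 vertices {a, c, f} are pairwise adjacent, and any tree decomposition puts a clique entirely inside one bag — forcing width ≥ 2. The upper and lower bounds meet at 2, so that is the treewidth.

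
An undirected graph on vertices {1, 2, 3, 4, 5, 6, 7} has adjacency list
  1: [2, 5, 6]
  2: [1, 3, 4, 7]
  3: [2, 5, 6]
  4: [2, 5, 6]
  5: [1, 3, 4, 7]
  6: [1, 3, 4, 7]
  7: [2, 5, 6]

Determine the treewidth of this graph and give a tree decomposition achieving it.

The largest bag has 4 vertices, giving width 3; this decomposition certifies tw(G) ≤ 3. For the lower bound: the 4 vertex sets {4,5}, {2,3}, {6}, {1} are disjoint, each induces a connected subgraph, and every pair is joined by at least one edge of G. Contracting each set to a single vertex therefore yields K_{4} as a minor, and since treewidth is minor-monotone, tw(G) ≥ tw(K_{4}) = 3. Combining the bounds, tw(G) = 3.

Treewidth 3.
Bags: B1 = {2, 4, 5, 6}  B2 = {2, 3, 5, 6}  B3 = {1, 2, 5, 6}  B4 = {2, 5, 6, 7}
Tree: B1–B2, B2–B3, B3–B4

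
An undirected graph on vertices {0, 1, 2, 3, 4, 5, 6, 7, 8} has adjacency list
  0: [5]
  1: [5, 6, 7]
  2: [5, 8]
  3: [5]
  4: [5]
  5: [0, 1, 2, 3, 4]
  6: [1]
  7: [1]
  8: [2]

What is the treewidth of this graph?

1

A width-1 tree decomposition is:
Bags: B1 = {0, 5}  B2 = {1, 5}  B3 = {2, 5}  B4 = {3, 5}  B5 = {1, 6}  B6 = {1, 7}  B7 = {2, 8}  B8 = {4, 5}
Tree: B1–B2, B1–B3, B2–B4, B2–B5, B5–B6, B3–B7, B3–B8
Every bag has size at most 2, so the width is 2 − 1 = 1 and tw(G) ≤ 1. G has an edge, so its treewidth is at least 1. Hence tw(G) = 1 exactly.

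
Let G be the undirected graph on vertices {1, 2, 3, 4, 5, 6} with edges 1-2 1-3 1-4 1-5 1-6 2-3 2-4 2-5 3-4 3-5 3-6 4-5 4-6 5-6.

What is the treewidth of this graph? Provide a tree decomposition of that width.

Every bag has size at most 5, so the width is 5 − 1 = 4 and tw(G) ≤ 4. Conversely, {1, 2, 3, 4, 5} is a clique of size 5, and the vertices of any clique must share a bag in every tree decomposition; so some bag has ≥ 5 vertices and tw(G) ≥ 4. Combining the bounds, tw(G) = 4.

Treewidth 4.
Bags: B1 = {1, 3, 4, 5, 6}  B2 = {1, 2, 3, 4, 5}
Tree: B1–B2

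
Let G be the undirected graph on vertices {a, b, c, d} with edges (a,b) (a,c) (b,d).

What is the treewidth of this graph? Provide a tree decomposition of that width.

Treewidth 1.
One such decomposition:
Bags: B1 = {a, b}  B2 = {a, c}  B3 = {b, d}
Tree: B1–B2, B1–B3

The largest bag has 2 vertices, giving width 1; this decomposition certifies tw(G) ≤ 1. Since G has at least one edge (e.g. a–b), it is not an edgeless graph, so tw(G) ≥ 1. The upper and lower bounds meet at 1, so that is the treewidth.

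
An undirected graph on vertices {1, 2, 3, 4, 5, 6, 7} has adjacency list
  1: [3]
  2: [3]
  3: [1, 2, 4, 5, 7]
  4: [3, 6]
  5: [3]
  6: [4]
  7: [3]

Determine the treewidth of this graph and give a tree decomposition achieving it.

Each bag holds 2 vertices, so the decomposition has width 1, which upper-bounds the treewidth. Any graph with an edge has treewidth ≥ 1, and G has the edge 5–3. Therefore the treewidth is 1.

Treewidth 1.
One optimal decomposition is:
Bags: B1 = {3, 5}  B2 = {3, 7}  B3 = {1, 3}  B4 = {3, 4}  B5 = {4, 6}  B6 = {2, 3}
Tree: B1–B2, B2–B3, B3–B4, B4–B5, B1–B6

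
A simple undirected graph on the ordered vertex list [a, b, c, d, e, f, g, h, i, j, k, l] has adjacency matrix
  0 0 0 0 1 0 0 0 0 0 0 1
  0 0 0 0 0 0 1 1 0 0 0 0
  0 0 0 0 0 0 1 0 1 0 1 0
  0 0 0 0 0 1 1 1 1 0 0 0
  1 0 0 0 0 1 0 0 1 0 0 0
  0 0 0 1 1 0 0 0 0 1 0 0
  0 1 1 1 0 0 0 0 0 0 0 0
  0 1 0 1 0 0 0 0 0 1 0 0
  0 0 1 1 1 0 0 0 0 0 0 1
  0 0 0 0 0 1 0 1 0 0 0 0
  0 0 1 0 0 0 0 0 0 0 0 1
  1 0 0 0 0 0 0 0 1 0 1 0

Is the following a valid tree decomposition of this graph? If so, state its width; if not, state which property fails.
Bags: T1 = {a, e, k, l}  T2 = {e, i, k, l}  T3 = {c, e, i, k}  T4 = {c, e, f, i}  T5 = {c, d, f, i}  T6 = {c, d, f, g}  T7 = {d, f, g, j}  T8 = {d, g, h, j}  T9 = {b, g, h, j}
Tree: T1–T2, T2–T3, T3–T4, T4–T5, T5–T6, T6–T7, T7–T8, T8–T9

Checking the three conditions: (i) the bags cover all of {a, b, c, d, e, f, g, h, i, j, k, l}; (ii) for each edge, some bag contains both endpoints; (iii) the bags containing any fixed vertex form a subtree. All hold, so the decomposition is valid with width 4 − 1 = 3.

Yes; width 3.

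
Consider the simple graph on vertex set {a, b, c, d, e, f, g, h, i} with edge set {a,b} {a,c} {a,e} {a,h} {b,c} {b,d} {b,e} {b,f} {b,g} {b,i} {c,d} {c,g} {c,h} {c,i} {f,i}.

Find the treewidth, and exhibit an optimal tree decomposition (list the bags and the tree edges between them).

Every bag has size at most 3, so the width is 3 − 1 = 2 and tw(G) ≤ 2. Conversely, {a, c, h} is a clique of size 3, and the vertices of any clique must share a bag in every tree decomposition; so some bag has ≥ 3 vertices and tw(G) ≥ 2. Therefore the treewidth is 2.

Treewidth 2.
One optimal decomposition is:
Bags: B1 = {b, c, i}  B2 = {a, b, c}  B3 = {b, f, i}  B4 = {a, c, h}  B5 = {b, c, g}  B6 = {a, b, e}  B7 = {b, c, d}
Tree: B1–B2, B1–B3, B2–B4, B1–B5, B2–B6, B2–B7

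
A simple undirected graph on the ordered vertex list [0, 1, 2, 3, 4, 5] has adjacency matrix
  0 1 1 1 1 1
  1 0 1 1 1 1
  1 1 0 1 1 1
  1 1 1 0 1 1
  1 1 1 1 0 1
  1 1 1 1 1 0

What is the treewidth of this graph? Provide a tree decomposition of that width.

Treewidth 5.
One optimal decomposition is:
Bags: B1 = {0, 1, 2, 3, 4, 5}
Tree: (single bag)

A single bag containing all 6 vertices is trivially a valid decomposition of width 5. On the other hand G contains the 6-clique {0, 1, 2, 3, 4, 5}. A clique must lie in a single bag of any decomposition, so no decomposition can have width below 5. Therefore the treewidth is 5.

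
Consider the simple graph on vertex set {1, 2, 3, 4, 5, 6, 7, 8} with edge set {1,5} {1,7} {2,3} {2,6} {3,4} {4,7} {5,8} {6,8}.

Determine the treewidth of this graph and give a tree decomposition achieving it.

Every bag has size at most 3, so the width is 3 − 1 = 2 and tw(G) ≤ 2. The edges 2–3–4–7–1–5–8–6–2 form a cycle, so G is not a tree and its treewidth is at least 2. Hence tw(G) = 2 exactly.

Treewidth 2.
One optimal decomposition is:
Bags: B1 = {2, 3, 4}  B2 = {2, 4, 7}  B3 = {1, 2, 7}  B4 = {1, 2, 5}  B5 = {2, 5, 8}  B6 = {2, 6, 8}
Tree: B1–B2, B2–B3, B3–B4, B4–B5, B5–B6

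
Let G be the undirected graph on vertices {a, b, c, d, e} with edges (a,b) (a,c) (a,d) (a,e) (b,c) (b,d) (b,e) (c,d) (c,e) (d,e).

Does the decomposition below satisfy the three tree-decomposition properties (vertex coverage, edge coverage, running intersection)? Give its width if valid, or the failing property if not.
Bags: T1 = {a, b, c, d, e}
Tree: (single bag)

Every vertex of G appears in some bag (union = {a, b, c, d, e}); every edge is covered by a bag; and for each vertex v the set of bags containing v is connected in the bag tree. The decomposition is therefore valid. The largest bag has 5 vertices, so the width is 4.

Yes; width 4.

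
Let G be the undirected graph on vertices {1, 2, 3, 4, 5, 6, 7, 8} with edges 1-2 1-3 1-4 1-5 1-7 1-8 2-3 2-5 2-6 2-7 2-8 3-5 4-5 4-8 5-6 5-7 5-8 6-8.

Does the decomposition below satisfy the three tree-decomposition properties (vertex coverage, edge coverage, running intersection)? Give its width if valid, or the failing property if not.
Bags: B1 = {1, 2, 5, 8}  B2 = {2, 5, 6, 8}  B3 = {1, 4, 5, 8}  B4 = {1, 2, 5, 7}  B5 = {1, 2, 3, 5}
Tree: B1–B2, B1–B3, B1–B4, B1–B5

Yes; width 3.

Vertex coverage: the bags together contain {1, 2, 3, 4, 5, 6, 7, 8}, the full vertex set. Edge coverage: each edge of G has both endpoints in at least one bag. Running intersection: for every vertex, the bags containing it form a connected subtree. All three properties hold, so this is a valid tree decomposition of width max|bag| − 1 = 3, and hence tw(G) ≤ 3.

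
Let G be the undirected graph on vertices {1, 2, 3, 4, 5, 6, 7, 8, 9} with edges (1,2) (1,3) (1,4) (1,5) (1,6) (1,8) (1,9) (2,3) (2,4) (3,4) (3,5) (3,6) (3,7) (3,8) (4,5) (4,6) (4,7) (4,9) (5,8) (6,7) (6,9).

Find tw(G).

A width-3 tree decomposition is:
Bags: B1 = {1, 3, 4, 6}  B2 = {1, 3, 4, 5}  B3 = {1, 3, 5, 8}  B4 = {1, 4, 6, 9}  B5 = {1, 2, 3, 4}  B6 = {3, 4, 6, 7}
Tree: B1–B2, B2–B3, B1–B4, B2–B5, B1–B6
The largest bag has 4 vertices, giving width 3; this decomposition certifies tw(G) ≤ 3. Conversely, {1, 4, 6, 9} is a clique of size 4, and the vertices of any clique must share a bag in every tree decomposition; so some bag has ≥ 4 vertices and tw(G) ≥ 3. Therefore the treewidth is 3.

3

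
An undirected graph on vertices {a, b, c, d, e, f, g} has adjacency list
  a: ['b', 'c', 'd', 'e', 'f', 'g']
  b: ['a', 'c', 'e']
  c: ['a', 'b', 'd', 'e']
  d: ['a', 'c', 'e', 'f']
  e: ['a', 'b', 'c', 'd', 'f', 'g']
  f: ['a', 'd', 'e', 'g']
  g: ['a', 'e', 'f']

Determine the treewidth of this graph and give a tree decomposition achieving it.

The largest bag has 4 vertices, giving width 3; this decomposition certifies tw(G) ≤ 3. On the other hand G contains the 4-clique {a, c, d, e}. A clique must lie in a single bag of any decomposition, so no decomposition can have width below 3. Hence tw(G) = 3 exactly.

Treewidth 3.
One optimal decomposition is:
Bags: B1 = {a, e, f, g}  B2 = {a, d, e, f}  B3 = {a, c, d, e}  B4 = {a, b, c, e}
Tree: B1–B2, B2–B3, B3–B4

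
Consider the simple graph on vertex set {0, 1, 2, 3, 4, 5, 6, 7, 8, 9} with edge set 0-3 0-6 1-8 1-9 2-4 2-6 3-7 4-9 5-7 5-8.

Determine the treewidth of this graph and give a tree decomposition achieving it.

Treewidth 2.
One optimal decomposition is:
Bags: B1 = {0, 3, 7}  B2 = {0, 5, 7}  B3 = {0, 5, 8}  B4 = {0, 1, 8}  B5 = {0, 1, 9}  B6 = {0, 4, 9}  B7 = {0, 2, 4}  B8 = {0, 2, 6}
Tree: B1–B2, B2–B3, B3–B4, B4–B5, B5–B6, B6–B7, B7–B8

The largest bag has 3 vertices, giving width 2; this decomposition certifies tw(G) ≤ 2. Since 0–3–7–5–8–1–9–4–2–6–0 is a cycle in G, G is not acyclic. Forests are exactly the graphs of treewidth ≤ 1, so tw(G) ≥ 2. The upper and lower bounds meet at 2, so that is the treewidth.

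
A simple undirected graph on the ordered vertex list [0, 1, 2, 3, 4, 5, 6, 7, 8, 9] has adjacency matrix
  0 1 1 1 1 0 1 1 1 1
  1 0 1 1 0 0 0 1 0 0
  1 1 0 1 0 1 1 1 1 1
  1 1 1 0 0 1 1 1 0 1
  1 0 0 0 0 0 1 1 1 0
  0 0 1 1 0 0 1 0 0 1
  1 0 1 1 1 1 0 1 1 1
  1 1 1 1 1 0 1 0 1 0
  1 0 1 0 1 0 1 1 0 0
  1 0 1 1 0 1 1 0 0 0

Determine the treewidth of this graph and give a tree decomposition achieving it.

Treewidth 4.
One such decomposition:
Bags: B1 = {0, 1, 2, 3, 7}  B2 = {0, 2, 3, 6, 7}  B3 = {0, 2, 3, 6, 9}  B4 = {0, 2, 6, 7, 8}  B5 = {2, 3, 5, 6, 9}  B6 = {0, 4, 6, 7, 8}
Tree: B1–B2, B2–B3, B2–B4, B3–B5, B4–B6

Every bag has size at most 5, so the width is 5 − 1 = 4 and tw(G) ≤ 4. For the lower bound, the 5 vertices {0, 2, 6, 7, 8} are pairwise adjacent, and any tree decomposition puts a clique entirely inside one bag — forcing width ≥ 4. The upper and lower bounds meet at 4, so that is the treewidth.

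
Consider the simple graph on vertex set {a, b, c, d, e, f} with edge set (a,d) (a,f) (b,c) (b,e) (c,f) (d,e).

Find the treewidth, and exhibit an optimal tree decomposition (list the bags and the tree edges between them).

Treewidth 2.
One optimal decomposition is:
Bags: B1 = {a, c, f}  B2 = {a, b, c}  B3 = {a, b, e}  B4 = {a, d, e}
Tree: B1–B2, B2–B3, B3–B4

Every bag has size at most 3, so the width is 3 − 1 = 2 and tw(G) ≤ 2. Since a–f–c–b–e–d–a is a cycle in G, G is not acyclic. Forests are exactly the graphs of treewidth ≤ 1, so tw(G) ≥ 2. Combining the bounds, tw(G) = 2.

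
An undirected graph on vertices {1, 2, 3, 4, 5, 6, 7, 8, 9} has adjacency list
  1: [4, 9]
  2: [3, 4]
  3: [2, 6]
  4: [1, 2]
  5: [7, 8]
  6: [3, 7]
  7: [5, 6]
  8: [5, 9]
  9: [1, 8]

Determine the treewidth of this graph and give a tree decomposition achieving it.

The largest bag has 3 vertices, giving width 2; this decomposition certifies tw(G) ≤ 2. For the lower bound, G contains the cycle 3–6–7–5–8–9–1–4–2–3, so G is not a forest; only forests have treewidth ≤ 1, hence tw(G) ≥ 2. Therefore the treewidth is 2.

Treewidth 2.
Bags: B1 = {3, 6, 7}  B2 = {3, 5, 7}  B3 = {3, 5, 8}  B4 = {3, 8, 9}  B5 = {1, 3, 9}  B6 = {1, 3, 4}  B7 = {2, 3, 4}
Tree: B1–B2, B2–B3, B3–B4, B4–B5, B5–B6, B6–B7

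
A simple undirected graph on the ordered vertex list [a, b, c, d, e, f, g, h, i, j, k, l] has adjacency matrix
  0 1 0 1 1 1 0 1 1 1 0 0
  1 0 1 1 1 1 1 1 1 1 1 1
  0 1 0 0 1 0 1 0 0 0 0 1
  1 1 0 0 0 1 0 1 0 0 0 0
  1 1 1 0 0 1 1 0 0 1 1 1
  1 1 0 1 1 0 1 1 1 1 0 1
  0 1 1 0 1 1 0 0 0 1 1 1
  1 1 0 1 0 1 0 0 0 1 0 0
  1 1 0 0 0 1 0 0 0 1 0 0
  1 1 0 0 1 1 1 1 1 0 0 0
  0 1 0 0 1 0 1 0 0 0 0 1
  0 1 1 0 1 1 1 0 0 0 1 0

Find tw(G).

A width-4 tree decomposition is:
Bags: B1 = {b, e, f, g, j}  B2 = {b, e, f, g, l}  B3 = {b, e, g, k, l}  B4 = {b, c, e, g, l}  B5 = {a, b, e, f, j}  B6 = {a, b, f, i, j}  B7 = {a, b, f, h, j}  B8 = {a, b, d, f, h}
Tree: B1–B2, B2–B3, B2–B4, B1–B5, B5–B6, B6–B7, B7–B8
Every bag has size at most 5, so the width is 5 − 1 = 4 and tw(G) ≤ 4. For the lower bound, the 5 vertices {b, c, e, g, l} are pairwise adjacent, and any tree decomposition puts a clique entirely inside one bag — forcing width ≥ 4. Combining the bounds, tw(G) = 4.

4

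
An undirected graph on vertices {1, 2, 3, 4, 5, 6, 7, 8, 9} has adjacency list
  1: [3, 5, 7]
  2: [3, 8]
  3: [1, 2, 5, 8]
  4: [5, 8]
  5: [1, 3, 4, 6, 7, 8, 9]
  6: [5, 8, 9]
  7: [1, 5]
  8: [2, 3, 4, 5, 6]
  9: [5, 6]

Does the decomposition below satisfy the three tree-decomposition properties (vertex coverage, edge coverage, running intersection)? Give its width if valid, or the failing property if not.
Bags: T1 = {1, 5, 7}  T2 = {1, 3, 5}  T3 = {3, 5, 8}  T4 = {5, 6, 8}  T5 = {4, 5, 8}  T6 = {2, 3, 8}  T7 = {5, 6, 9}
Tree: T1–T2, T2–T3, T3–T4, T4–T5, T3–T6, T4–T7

Vertex coverage: the bags together contain {1, 2, 3, 4, 5, 6, 7, 8, 9}, the full vertex set. Edge coverage: each edge of G has both endpoints in at least one bag. Running intersection: for every vertex, the bags containing it form a connected subtree. All three properties hold, so this is a valid tree decomposition of width max|bag| − 1 = 2, and hence tw(G) ≤ 2.

Yes; width 2.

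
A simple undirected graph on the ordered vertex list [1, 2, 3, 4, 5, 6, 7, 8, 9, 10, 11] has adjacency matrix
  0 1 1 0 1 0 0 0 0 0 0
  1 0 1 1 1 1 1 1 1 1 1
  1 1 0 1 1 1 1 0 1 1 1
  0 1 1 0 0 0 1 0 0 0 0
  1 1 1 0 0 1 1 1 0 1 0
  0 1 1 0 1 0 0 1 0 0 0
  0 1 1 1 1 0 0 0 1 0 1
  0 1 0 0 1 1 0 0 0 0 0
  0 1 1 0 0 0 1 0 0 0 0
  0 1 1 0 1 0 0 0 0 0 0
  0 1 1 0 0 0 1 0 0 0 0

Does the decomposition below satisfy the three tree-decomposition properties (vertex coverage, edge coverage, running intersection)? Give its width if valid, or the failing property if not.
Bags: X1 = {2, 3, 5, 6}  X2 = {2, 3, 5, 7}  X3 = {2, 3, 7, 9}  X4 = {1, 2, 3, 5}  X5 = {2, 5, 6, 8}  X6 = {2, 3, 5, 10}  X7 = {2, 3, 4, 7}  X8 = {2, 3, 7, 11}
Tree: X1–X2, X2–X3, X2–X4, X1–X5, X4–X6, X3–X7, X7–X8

Vertex coverage: the bags together contain {1, 2, 3, 4, 5, 6, 7, 8, 9, 10, 11}, the full vertex set. Edge coverage: each edge of G has both endpoints in at least one bag. Running intersection: for every vertex, the bags containing it form a connected subtree. All three properties hold, so this is a valid tree decomposition of width max|bag| − 1 = 3, and hence tw(G) ≤ 3.

Yes; width 3.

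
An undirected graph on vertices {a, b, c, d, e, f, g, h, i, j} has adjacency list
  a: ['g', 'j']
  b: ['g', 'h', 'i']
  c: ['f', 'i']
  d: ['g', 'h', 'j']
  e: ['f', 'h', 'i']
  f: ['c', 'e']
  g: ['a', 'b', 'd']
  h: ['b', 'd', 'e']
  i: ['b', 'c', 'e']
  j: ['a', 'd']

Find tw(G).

2

A width-2 tree decomposition is:
Bags: B1 = {a, g, j}  B2 = {d, g, j}  B3 = {b, d, g}  B4 = {b, d, h}  B5 = {b, h, i}  B6 = {e, h, i}  B7 = {c, e, i}  B8 = {c, e, f}
Tree: B1–B2, B2–B3, B3–B4, B4–B5, B5–B6, B6–B7, B7–B8
The largest bag has 3 vertices, giving width 2; this decomposition certifies tw(G) ≤ 2. Since a–j–d–g–a is a cycle in G, G is not acyclic. Forests are exactly the graphs of treewidth ≤ 1, so tw(G) ≥ 2. Therefore the treewidth is 2.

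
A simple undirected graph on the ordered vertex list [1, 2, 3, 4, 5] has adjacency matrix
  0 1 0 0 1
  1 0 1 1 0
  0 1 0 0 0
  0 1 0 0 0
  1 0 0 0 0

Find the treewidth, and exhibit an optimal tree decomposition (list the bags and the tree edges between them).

Treewidth 1.
One optimal decomposition is:
Bags: B1 = {2, 4}  B2 = {1, 2}  B3 = {1, 5}  B4 = {2, 3}
Tree: B1–B2, B2–B3, B2–B4

Every bag has size at most 2, so the width is 2 − 1 = 1 and tw(G) ≤ 1. G has an edge, so its treewidth is at least 1. Combining the bounds, tw(G) = 1.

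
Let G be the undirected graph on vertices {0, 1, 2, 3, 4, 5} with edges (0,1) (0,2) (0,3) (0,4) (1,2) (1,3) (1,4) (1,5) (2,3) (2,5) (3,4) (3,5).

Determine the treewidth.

3

A width-3 tree decomposition is:
Bags: B1 = {0, 1, 3, 4}  B2 = {0, 1, 2, 3}  B3 = {1, 2, 3, 5}
Tree: B1–B2, B2–B3
The largest bag has 4 vertices, giving width 3; this decomposition certifies tw(G) ≤ 3. On the other hand G contains the 4-clique {0, 1, 2, 3}. A clique must lie in a single bag of any decomposition, so no decomposition can have width below 3. Hence tw(G) = 3 exactly.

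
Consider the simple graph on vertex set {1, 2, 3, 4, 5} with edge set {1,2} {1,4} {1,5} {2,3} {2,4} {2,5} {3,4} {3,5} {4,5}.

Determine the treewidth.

3

A width-3 tree decomposition is:
Bags: B1 = {2, 3, 4, 5}  B2 = {1, 2, 4, 5}
Tree: B1–B2
Each bag holds 4 vertices, so the decomposition has width 3, which upper-bounds the treewidth. For the lower bound, the 4 vertices {1, 2, 4, 5} are pairwise adjacent, and any tree decomposition puts a clique entirely inside one bag — forcing width ≥ 3. Combining the bounds, tw(G) = 3.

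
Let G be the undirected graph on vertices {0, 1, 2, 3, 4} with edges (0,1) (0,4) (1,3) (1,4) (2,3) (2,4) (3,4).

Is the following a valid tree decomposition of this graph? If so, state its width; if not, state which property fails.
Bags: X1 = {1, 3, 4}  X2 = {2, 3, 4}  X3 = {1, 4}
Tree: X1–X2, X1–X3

A tree decomposition must satisfy three properties: every vertex lies in some bag; for every edge, both endpoints lie together in some bag; and for every vertex, the bags containing it form a connected subtree. Here vertex 0 appears in no bag, so the decomposition is invalid.

No — vertex 0 appears in no bag.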